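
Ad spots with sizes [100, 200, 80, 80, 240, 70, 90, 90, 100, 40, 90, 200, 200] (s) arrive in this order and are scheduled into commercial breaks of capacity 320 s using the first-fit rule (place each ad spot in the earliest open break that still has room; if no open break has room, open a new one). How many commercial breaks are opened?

6

  100 → break 1 (new)  [load 100/320]
  200 → break 1  [load 300/320]
  80 → break 2 (new)  [load 80/320]
  80 → break 2  [load 160/320]
  240 → break 3 (new)  [load 240/320]
  70 → break 2  [load 230/320]
  90 → break 2  [load 320/320]
  90 → break 4 (new)  [load 90/320]
  100 → break 4  [load 190/320]
  40 → break 3  [load 280/320]
  90 → break 4  [load 280/320]
  200 → break 5 (new)  [load 200/320]
  200 → break 6 (new)  [load 200/320]
6 commercial breaks opened.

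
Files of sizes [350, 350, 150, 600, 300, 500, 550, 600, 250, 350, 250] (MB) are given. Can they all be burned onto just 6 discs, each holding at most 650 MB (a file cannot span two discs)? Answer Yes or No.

Total = 4250 MB; ⌈4250/650⌉ = 7.
At least 7 discs are required, but only 6 are allowed.

No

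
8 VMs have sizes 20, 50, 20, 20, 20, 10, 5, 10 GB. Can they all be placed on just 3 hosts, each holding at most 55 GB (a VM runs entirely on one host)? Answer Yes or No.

A valid assignment using 3 hosts:
  host 1: 50 + 5 = 55
  host 2: 20 + 20 + 10 = 50
  host 3: 20 + 20 + 10 = 50
Every load is within 55 GB, so 3 hosts suffice.

Yes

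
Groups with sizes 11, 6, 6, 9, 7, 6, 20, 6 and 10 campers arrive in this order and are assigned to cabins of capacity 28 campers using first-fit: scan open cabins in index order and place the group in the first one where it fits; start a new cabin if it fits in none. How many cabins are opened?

  11 → cabin 1 (new)  [load 11/28]
  6 → cabin 1  [load 17/28]
  6 → cabin 1  [load 23/28]
  9 → cabin 2 (new)  [load 9/28]
  7 → cabin 2  [load 16/28]
  6 → cabin 2  [load 22/28]
  20 → cabin 3 (new)  [load 20/28]
  6 → cabin 2  [load 28/28]
  10 → cabin 4 (new)  [load 10/28]
4 cabins opened.

4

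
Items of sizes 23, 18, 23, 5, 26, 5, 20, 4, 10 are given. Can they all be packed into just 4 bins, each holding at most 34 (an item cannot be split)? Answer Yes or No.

No

Total = 134; ⌈134/34⌉ = 4.
5 items each exceed half the capacity and cannot share a bin, forcing at least 5 bins.
At least 5 bins are required, but only 4 are allowed.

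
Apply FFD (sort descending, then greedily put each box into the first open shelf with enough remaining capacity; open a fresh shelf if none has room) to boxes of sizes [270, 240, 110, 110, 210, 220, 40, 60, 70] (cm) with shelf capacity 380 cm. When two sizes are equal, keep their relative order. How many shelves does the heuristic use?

4

Sorted descending: 270, 240, 220, 210, 110, 110, 70, 60, 40.
  270 → shelf 1 (new)  [load 270/380]
  240 → shelf 2 (new)  [load 240/380]
  220 → shelf 3 (new)  [load 220/380]
  210 → shelf 4 (new)  [load 210/380]
  110 → shelf 1  [load 380/380]
  110 → shelf 2  [load 350/380]
  70 → shelf 3  [load 290/380]
  60 → shelf 3  [load 350/380]
  40 → shelf 4  [load 250/380]
4 shelves opened.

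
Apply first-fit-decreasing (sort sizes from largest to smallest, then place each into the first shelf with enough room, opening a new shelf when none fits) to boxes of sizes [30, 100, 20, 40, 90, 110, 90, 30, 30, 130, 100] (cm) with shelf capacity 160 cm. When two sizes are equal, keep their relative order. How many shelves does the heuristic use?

Sorted descending: 130, 110, 100, 100, 90, 90, 40, 30, 30, 30, 20.
  130 → shelf 1 (new)  [load 130/160]
  110 → shelf 2 (new)  [load 110/160]
  100 → shelf 3 (new)  [load 100/160]
  100 → shelf 4 (new)  [load 100/160]
  90 → shelf 5 (new)  [load 90/160]
  90 → shelf 6 (new)  [load 90/160]
  40 → shelf 2  [load 150/160]
  30 → shelf 1  [load 160/160]
  30 → shelf 3  [load 130/160]
  30 → shelf 3  [load 160/160]
  20 → shelf 4  [load 120/160]
6 shelves opened.

6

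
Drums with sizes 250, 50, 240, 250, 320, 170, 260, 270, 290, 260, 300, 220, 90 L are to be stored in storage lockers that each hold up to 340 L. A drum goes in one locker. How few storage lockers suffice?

11

Total = 320 + 300 + 290 + 270 + 260 + 260 + 250 + 250 + 240 + 220 + 170 + 90 + 50 = 2970 L.
Lower bound: ⌈2970/340⌉ = 9 storage lockers.
Also, 10 drums each exceed 170 L, and no two of those can share a locker, so at least 10 storage lockers are needed.
A packing using 11 storage lockers:
  locker 1: 320 = 320
  locker 2: 300 = 300
  locker 3: 290 + 50 = 340
  locker 4: 270 = 270
  locker 5: 260 = 260
  locker 6: 260 = 260
  locker 7: 250 + 90 = 340
  locker 8: 250 = 250
  locker 9: 240 = 240
  locker 10: 220 = 220
  locker 11: 170 = 170
No arrangement into 10 storage lockers stays within capacity, so 11 is optimal.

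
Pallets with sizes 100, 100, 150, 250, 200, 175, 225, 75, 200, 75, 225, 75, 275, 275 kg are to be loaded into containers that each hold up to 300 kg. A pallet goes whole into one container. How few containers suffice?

Total = 275 + 275 + 250 + 225 + 225 + 200 + 200 + 175 + 150 + 100 + 100 + 75 + 75 + 75 = 2400 kg.
Lower bound: ⌈2400/300⌉ = 8 containers.
A packing using 9 containers:
  container 1: 275 = 275
  container 2: 275 = 275
  container 3: 250 = 250
  container 4: 225 + 75 = 300
  container 5: 225 + 75 = 300
  container 6: 200 + 100 = 300
  container 7: 200 + 100 = 300
  container 8: 175 + 75 = 250
  container 9: 150 = 150
No arrangement into 8 containers stays within capacity, so 9 is optimal.

9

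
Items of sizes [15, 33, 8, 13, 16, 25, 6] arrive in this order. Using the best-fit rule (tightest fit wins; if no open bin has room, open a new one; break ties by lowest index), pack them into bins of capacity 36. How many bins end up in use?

  15 → bin 1 (new)  [load 15/36]
  33 → bin 2 (new)  [load 33/36]
  8 → bin 1  [load 23/36]
  13 → bin 1  [load 36/36]
  16 → bin 3 (new)  [load 16/36]
  25 → bin 4 (new)  [load 25/36]
  6 → bin 4  [load 31/36]
4 bins opened.

4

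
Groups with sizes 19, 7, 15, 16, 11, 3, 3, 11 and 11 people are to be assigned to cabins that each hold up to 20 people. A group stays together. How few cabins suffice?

6

Total = 19 + 16 + 15 + 11 + 11 + 11 + 7 + 3 + 3 = 96 people.
Lower bound: ⌈96/20⌉ = 5 cabins.
Also, 6 groups each exceed 10 people, and no two of those can share a cabin, so at least 6 cabins are needed.
A packing using 6 cabins:
  cabin 1: 19 = 19
  cabin 2: 16 + 3 = 19
  cabin 3: 15 + 3 = 18
  cabin 4: 11 + 7 = 18
  cabin 5: 11 = 11
  cabin 6: 11 = 11
This matches the lower bound, so 6 is optimal.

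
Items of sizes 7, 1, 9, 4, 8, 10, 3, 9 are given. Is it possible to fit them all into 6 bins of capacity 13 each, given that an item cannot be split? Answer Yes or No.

Yes

A valid assignment using 5 bins:
  bin 1: 10 + 3 = 13
  bin 2: 9 + 4 = 13
  bin 3: 9 + 1 = 10
  bin 4: 8 = 8
  bin 5: 7 = 7
That uses only 5 ≤ 6, so 6 bins are enough.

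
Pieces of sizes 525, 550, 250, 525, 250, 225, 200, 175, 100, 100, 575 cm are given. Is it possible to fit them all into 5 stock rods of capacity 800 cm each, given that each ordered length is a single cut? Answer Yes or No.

Yes

A valid assignment using 5 stock rods:
  stock rod 1: 575 + 225 = 800
  stock rod 2: 550 + 250 = 800
  stock rod 3: 525 + 250 = 775
  stock rod 4: 525 + 200 = 725
  stock rod 5: 175 + 100 + 100 = 375
Every load is within 800 cm, so 5 stock rods suffice.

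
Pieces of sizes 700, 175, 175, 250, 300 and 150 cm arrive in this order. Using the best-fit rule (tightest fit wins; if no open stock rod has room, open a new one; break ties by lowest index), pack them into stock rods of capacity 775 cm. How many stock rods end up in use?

3

  700 → stock rod 1 (new)  [load 700/775]
  175 → stock rod 2 (new)  [load 175/775]
  175 → stock rod 2  [load 350/775]
  250 → stock rod 2  [load 600/775]
  300 → stock rod 3 (new)  [load 300/775]
  150 → stock rod 2  [load 750/775]
3 stock rods opened.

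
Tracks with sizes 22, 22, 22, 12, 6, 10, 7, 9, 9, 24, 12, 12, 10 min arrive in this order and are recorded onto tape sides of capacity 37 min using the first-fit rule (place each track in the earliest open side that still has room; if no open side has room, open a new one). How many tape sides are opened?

6

  22 → side 1 (new)  [load 22/37]
  22 → side 2 (new)  [load 22/37]
  22 → side 3 (new)  [load 22/37]
  12 → side 1  [load 34/37]
  6 → side 2  [load 28/37]
  10 → side 3  [load 32/37]
  7 → side 2  [load 35/37]
  9 → side 4 (new)  [load 9/37]
  9 → side 4  [load 18/37]
  24 → side 5 (new)  [load 24/37]
  12 → side 4  [load 30/37]
  12 → side 5  [load 36/37]
  10 → side 6 (new)  [load 10/37]
6 tape sides opened.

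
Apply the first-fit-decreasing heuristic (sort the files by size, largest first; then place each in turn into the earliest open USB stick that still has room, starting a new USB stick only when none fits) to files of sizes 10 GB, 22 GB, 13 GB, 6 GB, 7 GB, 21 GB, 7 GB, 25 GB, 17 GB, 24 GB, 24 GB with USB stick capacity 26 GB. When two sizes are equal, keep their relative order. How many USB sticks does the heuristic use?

Sorted descending: 25, 24, 24, 22, 21, 17, 13, 10, 7, 7, 6.
  25 → USB stick 1 (new)  [load 25/26]
  24 → USB stick 2 (new)  [load 24/26]
  24 → USB stick 3 (new)  [load 24/26]
  22 → USB stick 4 (new)  [load 22/26]
  21 → USB stick 5 (new)  [load 21/26]
  17 → USB stick 6 (new)  [load 17/26]
  13 → USB stick 7 (new)  [load 13/26]
  10 → USB stick 7  [load 23/26]
  7 → USB stick 6  [load 24/26]
  7 → USB stick 8 (new)  [load 7/26]
  6 → USB stick 8  [load 13/26]
8 USB sticks opened.

8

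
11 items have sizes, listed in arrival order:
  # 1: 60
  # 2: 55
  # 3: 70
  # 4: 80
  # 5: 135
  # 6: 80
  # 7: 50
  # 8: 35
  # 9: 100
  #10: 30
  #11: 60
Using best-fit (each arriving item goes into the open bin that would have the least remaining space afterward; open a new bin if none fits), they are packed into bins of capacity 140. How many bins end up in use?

6

  60 → bin 1 (new)  [load 60/140]
  55 → bin 1  [load 115/140]
  70 → bin 2 (new)  [load 70/140]
  80 → bin 3 (new)  [load 80/140]
  135 → bin 4 (new)  [load 135/140]
  80 → bin 5 (new)  [load 80/140]
  50 → bin 3  [load 130/140]
  35 → bin 5  [load 115/140]
  100 → bin 6 (new)  [load 100/140]
  30 → bin 6  [load 130/140]
  60 → bin 2  [load 130/140]
6 bins opened.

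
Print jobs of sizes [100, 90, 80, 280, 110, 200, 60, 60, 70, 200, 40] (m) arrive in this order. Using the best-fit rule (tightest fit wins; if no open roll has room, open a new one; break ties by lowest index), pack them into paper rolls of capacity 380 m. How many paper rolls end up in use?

4

  100 → roll 1 (new)  [load 100/380]
  90 → roll 1  [load 190/380]
  80 → roll 1  [load 270/380]
  280 → roll 2 (new)  [load 280/380]
  110 → roll 1  [load 380/380]
  200 → roll 3 (new)  [load 200/380]
  60 → roll 2  [load 340/380]
  60 → roll 3  [load 260/380]
  70 → roll 3  [load 330/380]
  200 → roll 4 (new)  [load 200/380]
  40 → roll 2  [load 380/380]
4 paper rolls opened.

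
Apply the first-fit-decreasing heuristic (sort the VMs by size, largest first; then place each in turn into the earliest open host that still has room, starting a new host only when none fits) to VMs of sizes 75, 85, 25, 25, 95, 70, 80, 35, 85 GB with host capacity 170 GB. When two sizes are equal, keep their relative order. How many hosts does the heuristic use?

Sorted descending: 95, 85, 85, 80, 75, 70, 35, 25, 25.
  95 → host 1 (new)  [load 95/170]
  85 → host 2 (new)  [load 85/170]
  85 → host 2  [load 170/170]
  80 → host 3 (new)  [load 80/170]
  75 → host 1  [load 170/170]
  70 → host 3  [load 150/170]
  35 → host 4 (new)  [load 35/170]
  25 → host 4  [load 60/170]
  25 → host 4  [load 85/170]
4 hosts opened.

4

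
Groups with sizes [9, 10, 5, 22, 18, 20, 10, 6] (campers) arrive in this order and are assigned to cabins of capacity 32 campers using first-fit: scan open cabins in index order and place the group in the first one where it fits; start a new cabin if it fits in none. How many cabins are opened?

4

  9 → cabin 1 (new)  [load 9/32]
  10 → cabin 1  [load 19/32]
  5 → cabin 1  [load 24/32]
  22 → cabin 2 (new)  [load 22/32]
  18 → cabin 3 (new)  [load 18/32]
  20 → cabin 4 (new)  [load 20/32]
  10 → cabin 2  [load 32/32]
  6 → cabin 1  [load 30/32]
4 cabins opened.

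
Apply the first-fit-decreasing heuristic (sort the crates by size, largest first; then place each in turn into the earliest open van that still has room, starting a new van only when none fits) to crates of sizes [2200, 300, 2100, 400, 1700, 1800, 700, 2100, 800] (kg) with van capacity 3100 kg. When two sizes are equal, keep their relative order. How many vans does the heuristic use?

5

Sorted descending: 2200, 2100, 2100, 1800, 1700, 800, 700, 400, 300.
  2200 → van 1 (new)  [load 2200/3100]
  2100 → van 2 (new)  [load 2100/3100]
  2100 → van 3 (new)  [load 2100/3100]
  1800 → van 4 (new)  [load 1800/3100]
  1700 → van 5 (new)  [load 1700/3100]
  800 → van 1  [load 3000/3100]
  700 → van 2  [load 2800/3100]
  400 → van 3  [load 2500/3100]
  300 → van 2  [load 3100/3100]
5 vans opened.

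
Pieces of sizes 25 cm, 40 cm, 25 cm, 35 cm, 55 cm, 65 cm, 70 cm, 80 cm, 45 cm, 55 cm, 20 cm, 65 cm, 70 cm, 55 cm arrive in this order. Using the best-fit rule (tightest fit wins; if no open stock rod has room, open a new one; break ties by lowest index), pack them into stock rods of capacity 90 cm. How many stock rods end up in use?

10

  25 → stock rod 1 (new)  [load 25/90]
  40 → stock rod 1  [load 65/90]
  25 → stock rod 1  [load 90/90]
  35 → stock rod 2 (new)  [load 35/90]
  55 → stock rod 2  [load 90/90]
  65 → stock rod 3 (new)  [load 65/90]
  70 → stock rod 4 (new)  [load 70/90]
  80 → stock rod 5 (new)  [load 80/90]
  45 → stock rod 6 (new)  [load 45/90]
  55 → stock rod 7 (new)  [load 55/90]
  20 → stock rod 4  [load 90/90]
  65 → stock rod 8 (new)  [load 65/90]
  70 → stock rod 9 (new)  [load 70/90]
  55 → stock rod 10 (new)  [load 55/90]
10 stock rods opened.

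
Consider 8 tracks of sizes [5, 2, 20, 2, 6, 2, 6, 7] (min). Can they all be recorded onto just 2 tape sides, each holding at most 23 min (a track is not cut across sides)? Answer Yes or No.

Total = 50 min; ⌈50/23⌉ = 3.
At least 3 tape sides are required, but only 2 are allowed.

No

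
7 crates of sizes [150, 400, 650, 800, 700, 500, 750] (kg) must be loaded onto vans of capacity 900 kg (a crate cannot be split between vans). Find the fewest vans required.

5

Total = 800 + 750 + 700 + 650 + 500 + 400 + 150 = 3950 kg.
Lower bound: ⌈3950/900⌉ = 5 vans.
A packing using 5 vans:
  van 1: 800 = 800
  van 2: 750 + 150 = 900
  van 3: 700 = 700
  van 4: 650 = 650
  van 5: 500 + 400 = 900
This matches the lower bound, so 5 is optimal.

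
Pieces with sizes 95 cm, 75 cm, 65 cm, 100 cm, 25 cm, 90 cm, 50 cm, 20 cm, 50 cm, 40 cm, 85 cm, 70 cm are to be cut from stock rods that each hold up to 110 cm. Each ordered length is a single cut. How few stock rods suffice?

8

Total = 100 + 95 + 90 + 85 + 75 + 70 + 65 + 50 + 50 + 40 + 25 + 20 = 765 cm.
Lower bound: ⌈765/110⌉ = 7 stock rods.
A packing using 8 stock rods:
  stock rod 1: 100 = 100
  stock rod 2: 95 = 95
  stock rod 3: 90 + 20 = 110
  stock rod 4: 85 + 25 = 110
  stock rod 5: 75 = 75
  stock rod 6: 70 + 40 = 110
  stock rod 7: 65 = 65
  stock rod 8: 50 + 50 = 100
No arrangement into 7 stock rods stays within capacity, so 8 is optimal.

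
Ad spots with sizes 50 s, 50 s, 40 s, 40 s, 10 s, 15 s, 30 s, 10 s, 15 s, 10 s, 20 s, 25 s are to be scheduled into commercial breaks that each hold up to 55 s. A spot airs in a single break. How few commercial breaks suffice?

Total = 50 + 50 + 40 + 40 + 30 + 25 + 20 + 15 + 15 + 10 + 10 + 10 = 315 s.
Lower bound: ⌈315/55⌉ = 6 commercial breaks.
A packing using 6 commercial breaks:
  break 1: 50 = 50
  break 2: 50 = 50
  break 3: 40 + 15 = 55
  break 4: 40 + 15 = 55
  break 5: 30 + 25 = 55
  break 6: 20 + 10 + 10 + 10 = 50
This matches the lower bound, so 6 is optimal.

6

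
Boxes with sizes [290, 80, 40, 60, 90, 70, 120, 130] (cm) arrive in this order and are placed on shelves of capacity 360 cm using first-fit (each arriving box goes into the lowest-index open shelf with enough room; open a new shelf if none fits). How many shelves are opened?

  290 → shelf 1 (new)  [load 290/360]
  80 → shelf 2 (new)  [load 80/360]
  40 → shelf 1  [load 330/360]
  60 → shelf 2  [load 140/360]
  90 → shelf 2  [load 230/360]
  70 → shelf 2  [load 300/360]
  120 → shelf 3 (new)  [load 120/360]
  130 → shelf 3  [load 250/360]
3 shelves opened.

3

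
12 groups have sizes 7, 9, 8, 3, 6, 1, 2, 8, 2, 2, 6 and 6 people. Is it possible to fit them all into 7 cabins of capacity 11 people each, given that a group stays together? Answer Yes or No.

Yes

A valid assignment using 7 cabins:
  cabin 1: 9 + 2 = 11
  cabin 2: 8 + 3 = 11
  cabin 3: 8 + 2 + 1 = 11
  cabin 4: 7 + 2 = 9
  cabin 5: 6 = 6
  cabin 6: 6 = 6
  cabin 7: 6 = 6
Every load is within 11 people, so 7 cabins suffice.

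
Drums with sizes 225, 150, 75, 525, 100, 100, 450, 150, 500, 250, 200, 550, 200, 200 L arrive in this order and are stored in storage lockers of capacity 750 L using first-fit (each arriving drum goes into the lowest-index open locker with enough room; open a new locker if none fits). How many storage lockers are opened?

  225 → locker 1 (new)  [load 225/750]
  150 → locker 1  [load 375/750]
  75 → locker 1  [load 450/750]
  525 → locker 2 (new)  [load 525/750]
  100 → locker 1  [load 550/750]
  100 → locker 1  [load 650/750]
  450 → locker 3 (new)  [load 450/750]
  150 → locker 2  [load 675/750]
  500 → locker 4 (new)  [load 500/750]
  250 → locker 3  [load 700/750]
  200 → locker 4  [load 700/750]
  550 → locker 5 (new)  [load 550/750]
  200 → locker 5  [load 750/750]
  200 → locker 6 (new)  [load 200/750]
6 storage lockers opened.

6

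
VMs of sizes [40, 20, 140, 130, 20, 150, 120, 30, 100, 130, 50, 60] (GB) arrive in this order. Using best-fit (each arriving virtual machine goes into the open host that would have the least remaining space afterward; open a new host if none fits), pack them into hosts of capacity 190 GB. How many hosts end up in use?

6

  40 → host 1 (new)  [load 40/190]
  20 → host 1  [load 60/190]
  140 → host 2 (new)  [load 140/190]
  130 → host 1  [load 190/190]
  20 → host 2  [load 160/190]
  150 → host 3 (new)  [load 150/190]
  120 → host 4 (new)  [load 120/190]
  30 → host 2  [load 190/190]
  100 → host 5 (new)  [load 100/190]
  130 → host 6 (new)  [load 130/190]
  50 → host 6  [load 180/190]
  60 → host 4  [load 180/190]
6 hosts opened.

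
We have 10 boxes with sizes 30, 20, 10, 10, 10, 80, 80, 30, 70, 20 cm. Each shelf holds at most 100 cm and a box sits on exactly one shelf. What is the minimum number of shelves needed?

4

Total = 80 + 80 + 70 + 30 + 30 + 20 + 20 + 10 + 10 + 10 = 360 cm.
Lower bound: ⌈360/100⌉ = 4 shelves.
A packing using 4 shelves:
  shelf 1: 80 + 20 = 100
  shelf 2: 80 + 20 = 100
  shelf 3: 70 + 30 = 100
  shelf 4: 30 + 10 + 10 + 10 = 60
This matches the lower bound, so 4 is optimal.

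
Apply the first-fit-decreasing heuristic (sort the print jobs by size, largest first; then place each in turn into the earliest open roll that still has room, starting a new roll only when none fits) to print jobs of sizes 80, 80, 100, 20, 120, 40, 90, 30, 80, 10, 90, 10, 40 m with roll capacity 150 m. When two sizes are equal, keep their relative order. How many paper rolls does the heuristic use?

Sorted descending: 120, 100, 90, 90, 80, 80, 80, 40, 40, 30, 20, 10, 10.
  120 → roll 1 (new)  [load 120/150]
  100 → roll 2 (new)  [load 100/150]
  90 → roll 3 (new)  [load 90/150]
  90 → roll 4 (new)  [load 90/150]
  80 → roll 5 (new)  [load 80/150]
  80 → roll 6 (new)  [load 80/150]
  80 → roll 7 (new)  [load 80/150]
  40 → roll 2  [load 140/150]
  40 → roll 3  [load 130/150]
  30 → roll 1  [load 150/150]
  20 → roll 3  [load 150/150]
  10 → roll 2  [load 150/150]
  10 → roll 4  [load 100/150]
7 paper rolls opened.

7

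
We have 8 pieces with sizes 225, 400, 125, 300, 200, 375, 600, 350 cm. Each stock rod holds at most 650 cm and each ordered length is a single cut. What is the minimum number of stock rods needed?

Total = 600 + 400 + 375 + 350 + 300 + 225 + 200 + 125 = 2575 cm.
Lower bound: ⌈2575/650⌉ = 4 stock rods.
A packing using 5 stock rods:
  stock rod 1: 600 = 600
  stock rod 2: 400 + 225 = 625
  stock rod 3: 375 + 200 = 575
  stock rod 4: 350 + 300 = 650
  stock rod 5: 125 = 125
No arrangement into 4 stock rods stays within capacity, so 5 is optimal.

5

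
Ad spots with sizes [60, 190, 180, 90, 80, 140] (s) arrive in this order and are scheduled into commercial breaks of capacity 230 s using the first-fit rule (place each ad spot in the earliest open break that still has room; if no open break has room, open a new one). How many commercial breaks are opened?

  60 → break 1 (new)  [load 60/230]
  190 → break 2 (new)  [load 190/230]
  180 → break 3 (new)  [load 180/230]
  90 → break 1  [load 150/230]
  80 → break 1  [load 230/230]
  140 → break 4 (new)  [load 140/230]
4 commercial breaks opened.

4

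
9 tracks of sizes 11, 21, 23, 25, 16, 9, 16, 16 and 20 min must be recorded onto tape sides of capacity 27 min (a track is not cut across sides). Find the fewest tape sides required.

7

Total = 25 + 23 + 21 + 20 + 16 + 16 + 16 + 11 + 9 = 157 min.
Lower bound: ⌈157/27⌉ = 6 tape sides.
Also, 7 tracks each exceed 27/2 min, and no two of those can share a side, so at least 7 tape sides are needed.
A packing using 7 tape sides:
  side 1: 25 = 25
  side 2: 23 = 23
  side 3: 21 = 21
  side 4: 20 = 20
  side 5: 16 + 11 = 27
  side 6: 16 + 9 = 25
  side 7: 16 = 16
This matches the lower bound, so 7 is optimal.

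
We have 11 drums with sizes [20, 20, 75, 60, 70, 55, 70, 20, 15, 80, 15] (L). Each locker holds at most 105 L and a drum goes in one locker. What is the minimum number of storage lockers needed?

6

Total = 80 + 75 + 70 + 70 + 60 + 55 + 20 + 20 + 20 + 15 + 15 = 500 L.
Lower bound: ⌈500/105⌉ = 5 storage lockers.
Also, 6 drums each exceed 105/2 L, and no two of those can share a locker, so at least 6 storage lockers are needed.
A packing using 6 storage lockers:
  locker 1: 80 + 20 = 100
  locker 2: 75 + 20 = 95
  locker 3: 70 + 20 + 15 = 105
  locker 4: 70 + 15 = 85
  locker 5: 60 = 60
  locker 6: 55 = 55
This matches the lower bound, so 6 is optimal.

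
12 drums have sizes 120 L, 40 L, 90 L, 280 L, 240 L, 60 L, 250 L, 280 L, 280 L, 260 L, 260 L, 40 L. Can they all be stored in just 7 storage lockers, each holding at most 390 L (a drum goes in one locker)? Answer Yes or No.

Yes

A valid assignment using 7 storage lockers:
  locker 1: 280 + 90 = 370
  locker 2: 280 + 60 + 40 = 380
  locker 3: 280 + 40 = 320
  locker 4: 260 + 120 = 380
  locker 5: 260 = 260
  locker 6: 250 = 250
  locker 7: 240 = 240
Every load is within 390 L, so 7 storage lockers suffice.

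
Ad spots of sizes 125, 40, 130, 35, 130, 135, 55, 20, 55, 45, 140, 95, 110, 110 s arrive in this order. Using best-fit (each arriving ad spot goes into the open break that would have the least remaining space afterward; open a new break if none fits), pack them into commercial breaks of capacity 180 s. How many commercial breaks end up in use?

9

  125 → break 1 (new)  [load 125/180]
  40 → break 1  [load 165/180]
  130 → break 2 (new)  [load 130/180]
  35 → break 2  [load 165/180]
  130 → break 3 (new)  [load 130/180]
  135 → break 4 (new)  [load 135/180]
  55 → break 5 (new)  [load 55/180]
  20 → break 4  [load 155/180]
  55 → break 5  [load 110/180]
  45 → break 3  [load 175/180]
  140 → break 6 (new)  [load 140/180]
  95 → break 7 (new)  [load 95/180]
  110 → break 8 (new)  [load 110/180]
  110 → break 9 (new)  [load 110/180]
9 commercial breaks opened.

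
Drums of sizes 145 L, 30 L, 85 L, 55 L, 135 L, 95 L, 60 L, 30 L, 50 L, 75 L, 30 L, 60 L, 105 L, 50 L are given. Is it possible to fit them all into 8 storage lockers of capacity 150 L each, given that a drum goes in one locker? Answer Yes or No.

A valid assignment using 8 storage lockers:
  locker 1: 145 = 145
  locker 2: 135 = 135
  locker 3: 105 + 30 = 135
  locker 4: 95 + 55 = 150
  locker 5: 85 + 60 = 145
  locker 6: 75 + 60 = 135
  locker 7: 50 + 50 + 30 = 130
  locker 8: 30 = 30
Every load is within 150 L, so 8 storage lockers suffice.

Yes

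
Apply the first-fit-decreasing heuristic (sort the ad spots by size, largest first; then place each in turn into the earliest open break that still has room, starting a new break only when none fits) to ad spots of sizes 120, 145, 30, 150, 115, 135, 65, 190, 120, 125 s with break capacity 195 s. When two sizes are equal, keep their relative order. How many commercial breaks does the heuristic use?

Sorted descending: 190, 150, 145, 135, 125, 120, 120, 115, 65, 30.
  190 → break 1 (new)  [load 190/195]
  150 → break 2 (new)  [load 150/195]
  145 → break 3 (new)  [load 145/195]
  135 → break 4 (new)  [load 135/195]
  125 → break 5 (new)  [load 125/195]
  120 → break 6 (new)  [load 120/195]
  120 → break 7 (new)  [load 120/195]
  115 → break 8 (new)  [load 115/195]
  65 → break 5  [load 190/195]
  30 → break 2  [load 180/195]
8 commercial breaks opened.

8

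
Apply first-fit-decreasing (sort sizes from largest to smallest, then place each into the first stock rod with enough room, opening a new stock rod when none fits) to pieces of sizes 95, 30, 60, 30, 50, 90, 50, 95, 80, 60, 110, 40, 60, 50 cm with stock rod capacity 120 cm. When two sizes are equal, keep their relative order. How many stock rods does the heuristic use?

Sorted descending: 110, 95, 95, 90, 80, 60, 60, 60, 50, 50, 50, 40, 30, 30.
  110 → stock rod 1 (new)  [load 110/120]
  95 → stock rod 2 (new)  [load 95/120]
  95 → stock rod 3 (new)  [load 95/120]
  90 → stock rod 4 (new)  [load 90/120]
  80 → stock rod 5 (new)  [load 80/120]
  60 → stock rod 6 (new)  [load 60/120]
  60 → stock rod 6  [load 120/120]
  60 → stock rod 7 (new)  [load 60/120]
  50 → stock rod 7  [load 110/120]
  50 → stock rod 8 (new)  [load 50/120]
  50 → stock rod 8  [load 100/120]
  40 → stock rod 5  [load 120/120]
  30 → stock rod 4  [load 120/120]
  30 → stock rod 9 (new)  [load 30/120]
9 stock rods opened.

9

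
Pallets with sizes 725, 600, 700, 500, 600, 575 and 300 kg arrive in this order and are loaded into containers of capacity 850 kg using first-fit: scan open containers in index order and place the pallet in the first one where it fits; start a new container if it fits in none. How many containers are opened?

6

  725 → container 1 (new)  [load 725/850]
  600 → container 2 (new)  [load 600/850]
  700 → container 3 (new)  [load 700/850]
  500 → container 4 (new)  [load 500/850]
  600 → container 5 (new)  [load 600/850]
  575 → container 6 (new)  [load 575/850]
  300 → container 4  [load 800/850]
6 containers opened.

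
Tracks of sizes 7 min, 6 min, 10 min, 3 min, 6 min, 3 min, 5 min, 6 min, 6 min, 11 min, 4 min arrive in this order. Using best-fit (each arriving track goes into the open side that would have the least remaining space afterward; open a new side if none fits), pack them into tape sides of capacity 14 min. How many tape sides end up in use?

6

  7 → side 1 (new)  [load 7/14]
  6 → side 1  [load 13/14]
  10 → side 2 (new)  [load 10/14]
  3 → side 2  [load 13/14]
  6 → side 3 (new)  [load 6/14]
  3 → side 3  [load 9/14]
  5 → side 3  [load 14/14]
  6 → side 4 (new)  [load 6/14]
  6 → side 4  [load 12/14]
  11 → side 5 (new)  [load 11/14]
  4 → side 6 (new)  [load 4/14]
6 tape sides opened.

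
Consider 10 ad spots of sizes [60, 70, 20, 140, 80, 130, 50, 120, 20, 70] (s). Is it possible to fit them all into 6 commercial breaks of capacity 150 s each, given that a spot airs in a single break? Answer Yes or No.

A valid assignment using 6 commercial breaks:
  break 1: 140 = 140
  break 2: 130 + 20 = 150
  break 3: 120 + 20 = 140
  break 4: 80 + 70 = 150
  break 5: 70 + 60 = 130
  break 6: 50 = 50
Every load is within 150 s, so 6 commercial breaks suffice.

Yes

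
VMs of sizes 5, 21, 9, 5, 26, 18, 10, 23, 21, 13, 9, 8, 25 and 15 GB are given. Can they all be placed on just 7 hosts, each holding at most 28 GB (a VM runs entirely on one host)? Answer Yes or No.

Total = 208 GB; ⌈208/28⌉ = 8.
At least 8 hosts are required, but only 7 are allowed.

No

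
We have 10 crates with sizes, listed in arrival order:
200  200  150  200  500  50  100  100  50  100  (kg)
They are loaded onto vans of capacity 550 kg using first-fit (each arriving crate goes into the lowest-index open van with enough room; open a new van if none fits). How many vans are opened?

4

  200 → van 1 (new)  [load 200/550]
  200 → van 1  [load 400/550]
  150 → van 1  [load 550/550]
  200 → van 2 (new)  [load 200/550]
  500 → van 3 (new)  [load 500/550]
  50 → van 2  [load 250/550]
  100 → van 2  [load 350/550]
  100 → van 2  [load 450/550]
  50 → van 2  [load 500/550]
  100 → van 4 (new)  [load 100/550]
4 vans opened.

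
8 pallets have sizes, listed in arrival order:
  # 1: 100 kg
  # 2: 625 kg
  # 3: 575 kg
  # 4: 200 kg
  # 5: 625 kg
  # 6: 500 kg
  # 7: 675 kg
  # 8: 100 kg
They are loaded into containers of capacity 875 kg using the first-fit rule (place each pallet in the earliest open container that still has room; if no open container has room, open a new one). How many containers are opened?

5

  100 → container 1 (new)  [load 100/875]
  625 → container 1  [load 725/875]
  575 → container 2 (new)  [load 575/875]
  200 → container 2  [load 775/875]
  625 → container 3 (new)  [load 625/875]
  500 → container 4 (new)  [load 500/875]
  675 → container 5 (new)  [load 675/875]
  100 → container 1  [load 825/875]
5 containers opened.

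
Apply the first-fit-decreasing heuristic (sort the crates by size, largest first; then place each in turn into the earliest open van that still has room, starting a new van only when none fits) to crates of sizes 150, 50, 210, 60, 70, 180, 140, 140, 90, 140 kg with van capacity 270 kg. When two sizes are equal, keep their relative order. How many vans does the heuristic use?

Sorted descending: 210, 180, 150, 140, 140, 140, 90, 70, 60, 50.
  210 → van 1 (new)  [load 210/270]
  180 → van 2 (new)  [load 180/270]
  150 → van 3 (new)  [load 150/270]
  140 → van 4 (new)  [load 140/270]
  140 → van 5 (new)  [load 140/270]
  140 → van 6 (new)  [load 140/270]
  90 → van 2  [load 270/270]
  70 → van 3  [load 220/270]
  60 → van 1  [load 270/270]
  50 → van 3  [load 270/270]
6 vans opened.

6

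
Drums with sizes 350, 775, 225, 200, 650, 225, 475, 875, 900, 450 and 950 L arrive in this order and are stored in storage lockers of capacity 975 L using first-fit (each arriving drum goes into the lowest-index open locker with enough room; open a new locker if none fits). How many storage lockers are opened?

7

  350 → locker 1 (new)  [load 350/975]
  775 → locker 2 (new)  [load 775/975]
  225 → locker 1  [load 575/975]
  200 → locker 1  [load 775/975]
  650 → locker 3 (new)  [load 650/975]
  225 → locker 3  [load 875/975]
  475 → locker 4 (new)  [load 475/975]
  875 → locker 5 (new)  [load 875/975]
  900 → locker 6 (new)  [load 900/975]
  450 → locker 4  [load 925/975]
  950 → locker 7 (new)  [load 950/975]
7 storage lockers opened.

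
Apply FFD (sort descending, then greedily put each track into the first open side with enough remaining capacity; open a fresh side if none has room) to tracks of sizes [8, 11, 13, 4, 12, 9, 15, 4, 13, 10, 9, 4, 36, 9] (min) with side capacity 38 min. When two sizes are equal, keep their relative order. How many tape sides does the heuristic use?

Sorted descending: 36, 15, 13, 13, 12, 11, 10, 9, 9, 9, 8, 4, 4, 4.
  36 → side 1 (new)  [load 36/38]
  15 → side 2 (new)  [load 15/38]
  13 → side 2  [load 28/38]
  13 → side 3 (new)  [load 13/38]
  12 → side 3  [load 25/38]
  11 → side 3  [load 36/38]
  10 → side 2  [load 38/38]
  9 → side 4 (new)  [load 9/38]
  9 → side 4  [load 18/38]
  9 → side 4  [load 27/38]
  8 → side 4  [load 35/38]
  4 → side 5 (new)  [load 4/38]
  4 → side 5  [load 8/38]
  4 → side 5  [load 12/38]
5 tape sides opened.

5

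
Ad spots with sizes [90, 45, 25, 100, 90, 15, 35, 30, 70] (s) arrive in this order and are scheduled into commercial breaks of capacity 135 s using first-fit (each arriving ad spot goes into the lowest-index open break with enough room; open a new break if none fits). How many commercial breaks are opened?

  90 → break 1 (new)  [load 90/135]
  45 → break 1  [load 135/135]
  25 → break 2 (new)  [load 25/135]
  100 → break 2  [load 125/135]
  90 → break 3 (new)  [load 90/135]
  15 → break 3  [load 105/135]
  35 → break 4 (new)  [load 35/135]
  30 → break 3  [load 135/135]
  70 → break 4  [load 105/135]
4 commercial breaks opened.

4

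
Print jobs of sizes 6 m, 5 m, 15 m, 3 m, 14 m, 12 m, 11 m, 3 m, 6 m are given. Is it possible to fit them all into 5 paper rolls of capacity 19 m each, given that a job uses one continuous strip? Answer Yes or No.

A valid assignment using 5 paper rolls:
  roll 1: 15 + 3 = 18
  roll 2: 14 + 5 = 19
  roll 3: 12 + 6 = 18
  roll 4: 11 + 6 = 17
  roll 5: 3 = 3
Every load is within 19 m, so 5 paper rolls suffice.

Yes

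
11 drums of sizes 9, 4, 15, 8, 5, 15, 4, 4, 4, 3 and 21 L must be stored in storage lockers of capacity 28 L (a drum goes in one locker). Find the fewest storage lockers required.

Total = 21 + 15 + 15 + 9 + 8 + 5 + 4 + 4 + 4 + 4 + 3 = 92 L.
Lower bound: ⌈92/28⌉ = 4 storage lockers.
A packing using 4 storage lockers:
  locker 1: 21 + 5 = 26
  locker 2: 15 + 9 + 4 = 28
  locker 3: 15 + 8 + 4 = 27
  locker 4: 4 + 4 + 3 = 11
This matches the lower bound, so 4 is optimal.

4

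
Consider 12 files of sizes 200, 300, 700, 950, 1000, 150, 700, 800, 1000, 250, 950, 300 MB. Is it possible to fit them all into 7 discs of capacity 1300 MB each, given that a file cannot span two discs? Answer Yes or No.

Yes

A valid assignment using 7 discs:
  disc 1: 1000 + 300 = 1300
  disc 2: 1000 + 300 = 1300
  disc 3: 950 + 250 = 1200
  disc 4: 950 + 200 + 150 = 1300
  disc 5: 800 = 800
  disc 6: 700 = 700
  disc 7: 700 = 700
Every load is within 1300 MB, so 7 discs suffice.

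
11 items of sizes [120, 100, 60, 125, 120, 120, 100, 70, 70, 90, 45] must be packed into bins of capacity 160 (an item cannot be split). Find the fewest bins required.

Total = 125 + 120 + 120 + 120 + 100 + 100 + 90 + 70 + 70 + 60 + 45 = 1020.
Lower bound: ⌈1020/160⌉ = 7 bins.
A packing using 8 bins:
  bin 1: 125 = 125
  bin 2: 120 = 120
  bin 3: 120 = 120
  bin 4: 120 = 120
  bin 5: 100 + 60 = 160
  bin 6: 100 + 45 = 145
  bin 7: 90 + 70 = 160
  bin 8: 70 = 70
No arrangement into 7 bins stays within capacity, so 8 is optimal.

8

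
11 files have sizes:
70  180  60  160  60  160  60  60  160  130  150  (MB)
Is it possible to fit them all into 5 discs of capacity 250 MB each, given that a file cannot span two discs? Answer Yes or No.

No

Total = 1250 MB; ⌈1250/250⌉ = 5.
6 files each exceed half the capacity and cannot share a disc, forcing at least 6 discs.
At least 6 discs are required, but only 5 are allowed.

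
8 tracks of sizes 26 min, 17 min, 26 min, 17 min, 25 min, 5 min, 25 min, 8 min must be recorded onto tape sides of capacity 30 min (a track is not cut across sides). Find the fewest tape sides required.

6

Total = 26 + 26 + 25 + 25 + 17 + 17 + 8 + 5 = 149 min.
Lower bound: ⌈149/30⌉ = 5 tape sides.
Also, 6 tracks each exceed 15 min, and no two of those can share a side, so at least 6 tape sides are needed.
A packing using 6 tape sides:
  side 1: 26 = 26
  side 2: 26 = 26
  side 3: 25 + 5 = 30
  side 4: 25 = 25
  side 5: 17 + 8 = 25
  side 6: 17 = 17
This matches the lower bound, so 6 is optimal.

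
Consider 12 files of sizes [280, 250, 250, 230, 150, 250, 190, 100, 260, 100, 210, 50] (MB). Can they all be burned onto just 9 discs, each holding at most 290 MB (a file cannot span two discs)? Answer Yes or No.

A valid assignment using 9 discs:
  disc 1: 280 = 280
  disc 2: 260 = 260
  disc 3: 250 = 250
  disc 4: 250 = 250
  disc 5: 250 = 250
  disc 6: 230 + 50 = 280
  disc 7: 210 = 210
  disc 8: 190 + 100 = 290
  disc 9: 150 + 100 = 250
Every load is within 290 MB, so 9 discs suffice.

Yes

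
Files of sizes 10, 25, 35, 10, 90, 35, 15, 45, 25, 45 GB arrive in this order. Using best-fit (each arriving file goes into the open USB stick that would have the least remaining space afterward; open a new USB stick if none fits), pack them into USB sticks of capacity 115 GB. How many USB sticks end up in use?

  10 → USB stick 1 (new)  [load 10/115]
  25 → USB stick 1  [load 35/115]
  35 → USB stick 1  [load 70/115]
  10 → USB stick 1  [load 80/115]
  90 → USB stick 2 (new)  [load 90/115]
  35 → USB stick 1  [load 115/115]
  15 → USB stick 2  [load 105/115]
  45 → USB stick 3 (new)  [load 45/115]
  25 → USB stick 3  [load 70/115]
  45 → USB stick 3  [load 115/115]
3 USB sticks opened.

3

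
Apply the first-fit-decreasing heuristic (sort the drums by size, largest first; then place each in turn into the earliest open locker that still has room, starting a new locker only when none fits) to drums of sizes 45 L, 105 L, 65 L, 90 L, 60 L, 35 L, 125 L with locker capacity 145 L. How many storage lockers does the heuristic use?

Sorted descending: 125, 105, 90, 65, 60, 45, 35.
  125 → locker 1 (new)  [load 125/145]
  105 → locker 2 (new)  [load 105/145]
  90 → locker 3 (new)  [load 90/145]
  65 → locker 4 (new)  [load 65/145]
  60 → locker 4  [load 125/145]
  45 → locker 3  [load 135/145]
  35 → locker 2  [load 140/145]
4 storage lockers opened.

4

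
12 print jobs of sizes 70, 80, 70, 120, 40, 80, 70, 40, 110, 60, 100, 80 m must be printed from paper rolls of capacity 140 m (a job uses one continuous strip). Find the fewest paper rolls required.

8

Total = 120 + 110 + 100 + 80 + 80 + 80 + 70 + 70 + 70 + 60 + 40 + 40 = 920 m.
Lower bound: ⌈920/140⌉ = 7 paper rolls.
A packing using 8 paper rolls:
  roll 1: 120 = 120
  roll 2: 110 = 110
  roll 3: 100 + 40 = 140
  roll 4: 80 + 60 = 140
  roll 5: 80 + 40 = 120
  roll 6: 80 = 80
  roll 7: 70 + 70 = 140
  roll 8: 70 = 70
No arrangement into 7 paper rolls stays within capacity, so 8 is optimal.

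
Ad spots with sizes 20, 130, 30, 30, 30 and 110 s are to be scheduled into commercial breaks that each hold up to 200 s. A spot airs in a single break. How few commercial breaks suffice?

Total = 130 + 110 + 30 + 30 + 30 + 20 = 350 s.
Lower bound: ⌈350/200⌉ = 2 commercial breaks.
A packing using 2 commercial breaks:
  break 1: 130 + 30 + 30 = 190
  break 2: 110 + 30 + 20 = 160
This matches the lower bound, so 2 is optimal.

2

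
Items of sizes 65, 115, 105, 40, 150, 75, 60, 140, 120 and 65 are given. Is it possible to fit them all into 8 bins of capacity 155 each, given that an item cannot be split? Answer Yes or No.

Yes

A valid assignment using 7 bins:
  bin 1: 150 = 150
  bin 2: 140 = 140
  bin 3: 120 = 120
  bin 4: 115 + 40 = 155
  bin 5: 105 = 105
  bin 6: 75 + 65 = 140
  bin 7: 65 + 60 = 125
That uses only 7 ≤ 8, so 8 bins are enough.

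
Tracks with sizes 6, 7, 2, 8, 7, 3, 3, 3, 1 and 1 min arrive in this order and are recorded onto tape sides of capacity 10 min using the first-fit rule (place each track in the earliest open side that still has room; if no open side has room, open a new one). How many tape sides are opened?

5

  6 → side 1 (new)  [load 6/10]
  7 → side 2 (new)  [load 7/10]
  2 → side 1  [load 8/10]
  8 → side 3 (new)  [load 8/10]
  7 → side 4 (new)  [load 7/10]
  3 → side 2  [load 10/10]
  3 → side 4  [load 10/10]
  3 → side 5 (new)  [load 3/10]
  1 → side 1  [load 9/10]
  1 → side 1  [load 10/10]
5 tape sides opened.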